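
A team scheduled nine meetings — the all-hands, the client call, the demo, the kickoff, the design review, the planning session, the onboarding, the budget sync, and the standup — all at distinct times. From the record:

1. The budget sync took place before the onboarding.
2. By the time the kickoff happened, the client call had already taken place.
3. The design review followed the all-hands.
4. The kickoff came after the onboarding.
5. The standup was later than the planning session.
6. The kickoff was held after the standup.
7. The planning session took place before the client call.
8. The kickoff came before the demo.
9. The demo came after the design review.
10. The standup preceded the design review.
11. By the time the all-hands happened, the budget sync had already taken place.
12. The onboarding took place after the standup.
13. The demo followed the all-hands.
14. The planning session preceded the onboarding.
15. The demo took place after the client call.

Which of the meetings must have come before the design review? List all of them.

the all-hands, the budget sync, the planning session, the standup

Directly stated before the design review: the all-hands and the standup.
The budget sync reaches the design review via the budget sync → the all-hands → the design review.
The planning session reaches the design review via the planning session → the standup → the design review.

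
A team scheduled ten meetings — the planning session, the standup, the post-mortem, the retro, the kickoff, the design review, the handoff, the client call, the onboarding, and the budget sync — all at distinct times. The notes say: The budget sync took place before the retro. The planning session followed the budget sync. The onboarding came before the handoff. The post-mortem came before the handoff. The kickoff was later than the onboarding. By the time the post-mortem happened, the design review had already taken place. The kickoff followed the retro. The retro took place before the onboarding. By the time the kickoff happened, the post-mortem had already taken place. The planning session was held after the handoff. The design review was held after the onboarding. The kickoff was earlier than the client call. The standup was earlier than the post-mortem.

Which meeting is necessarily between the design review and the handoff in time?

Tracing the constraints gives the design review → the post-mortem → the handoff, so the post-mortem sits after the design review and before the handoff.
No other meeting is forced both after the design review and before the handoff.

the post-mortem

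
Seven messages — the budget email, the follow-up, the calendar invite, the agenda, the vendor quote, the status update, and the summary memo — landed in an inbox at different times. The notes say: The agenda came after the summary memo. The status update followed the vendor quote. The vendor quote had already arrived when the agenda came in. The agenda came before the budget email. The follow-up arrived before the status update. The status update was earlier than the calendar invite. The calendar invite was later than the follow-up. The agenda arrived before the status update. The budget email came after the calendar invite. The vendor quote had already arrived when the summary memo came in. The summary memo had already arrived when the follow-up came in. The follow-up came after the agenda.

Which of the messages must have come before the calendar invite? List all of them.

the agenda, the follow-up, the status update, the summary memo, the vendor quote

Directly stated before the calendar invite: the follow-up and the status update.
The agenda reaches the calendar invite via the agenda → the status update → the calendar invite.
The summary memo reaches the calendar invite via the summary memo → the follow-up → the calendar invite.
The vendor quote reaches the calendar invite via the vendor quote → the status update → the calendar invite.
No chain forces the budget email ahead of the calendar invite.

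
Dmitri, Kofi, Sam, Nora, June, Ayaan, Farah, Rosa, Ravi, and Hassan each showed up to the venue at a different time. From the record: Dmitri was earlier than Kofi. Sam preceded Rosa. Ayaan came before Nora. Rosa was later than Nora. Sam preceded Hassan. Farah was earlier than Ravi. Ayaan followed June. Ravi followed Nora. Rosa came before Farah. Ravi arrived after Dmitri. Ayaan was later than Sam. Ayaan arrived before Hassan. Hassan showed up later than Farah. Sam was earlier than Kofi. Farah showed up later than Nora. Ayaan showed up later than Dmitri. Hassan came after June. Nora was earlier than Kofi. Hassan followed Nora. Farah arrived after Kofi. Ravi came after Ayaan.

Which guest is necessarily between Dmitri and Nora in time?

Ayaan

Tracing the constraints gives Dmitri → Ayaan → Nora, so Ayaan sits after Dmitri and before Nora.
No other guest is forced both after Dmitri and before Nora.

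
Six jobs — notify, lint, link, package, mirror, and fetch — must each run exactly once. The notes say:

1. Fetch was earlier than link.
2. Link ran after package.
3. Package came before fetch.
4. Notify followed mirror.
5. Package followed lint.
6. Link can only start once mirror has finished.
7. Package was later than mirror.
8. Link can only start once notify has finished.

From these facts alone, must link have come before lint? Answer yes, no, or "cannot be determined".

no

Tracing the constraints gives lint → package → link, so lint must come before link.
That means link cannot be before lint.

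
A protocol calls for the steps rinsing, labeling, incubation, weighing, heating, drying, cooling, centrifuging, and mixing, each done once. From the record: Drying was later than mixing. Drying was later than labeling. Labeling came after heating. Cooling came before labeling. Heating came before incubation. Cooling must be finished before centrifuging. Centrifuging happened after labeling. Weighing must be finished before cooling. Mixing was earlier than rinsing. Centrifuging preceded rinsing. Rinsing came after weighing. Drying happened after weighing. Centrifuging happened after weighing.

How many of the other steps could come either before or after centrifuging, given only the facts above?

3

Forced before centrifuging: cooling, heating, labeling, and weighing; forced after centrifuging: rinsing.
That leaves drying, incubation, and mixing with no forced order relative to centrifuging — 3.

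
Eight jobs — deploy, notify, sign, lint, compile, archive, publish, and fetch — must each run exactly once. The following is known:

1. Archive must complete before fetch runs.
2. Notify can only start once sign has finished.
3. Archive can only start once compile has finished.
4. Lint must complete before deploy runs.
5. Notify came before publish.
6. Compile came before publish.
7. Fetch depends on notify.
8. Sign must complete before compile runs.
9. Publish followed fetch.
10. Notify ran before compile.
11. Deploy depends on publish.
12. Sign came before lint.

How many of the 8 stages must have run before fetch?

4

Directly stated before fetch: archive and notify.
Compile reaches fetch via compile → archive → fetch.
Sign reaches fetch via sign → notify → fetch.
No chain forces deploy (or any of the others) ahead of fetch.
That's archive, compile, notify, and sign — 4 in all.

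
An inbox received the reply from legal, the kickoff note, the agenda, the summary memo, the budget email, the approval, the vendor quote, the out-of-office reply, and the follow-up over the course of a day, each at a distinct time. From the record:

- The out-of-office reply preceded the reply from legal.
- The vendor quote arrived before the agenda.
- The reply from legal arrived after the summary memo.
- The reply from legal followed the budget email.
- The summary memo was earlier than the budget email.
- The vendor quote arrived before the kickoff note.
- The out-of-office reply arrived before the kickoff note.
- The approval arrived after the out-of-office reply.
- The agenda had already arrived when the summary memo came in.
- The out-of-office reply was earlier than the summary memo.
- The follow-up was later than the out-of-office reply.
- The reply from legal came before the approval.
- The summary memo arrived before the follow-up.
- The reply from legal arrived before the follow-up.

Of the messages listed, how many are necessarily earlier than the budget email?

Directly stated before the budget email: the summary memo.
The agenda reaches the budget email via the agenda → the summary memo → the budget email.
The out-of-office reply reaches the budget email via the out-of-office reply → the summary memo → the budget email.
The vendor quote reaches the budget email via the vendor quote → the agenda → the summary memo → the budget email.
That's the agenda, the out-of-office reply, the summary memo, and the vendor quote — 4 in all.

4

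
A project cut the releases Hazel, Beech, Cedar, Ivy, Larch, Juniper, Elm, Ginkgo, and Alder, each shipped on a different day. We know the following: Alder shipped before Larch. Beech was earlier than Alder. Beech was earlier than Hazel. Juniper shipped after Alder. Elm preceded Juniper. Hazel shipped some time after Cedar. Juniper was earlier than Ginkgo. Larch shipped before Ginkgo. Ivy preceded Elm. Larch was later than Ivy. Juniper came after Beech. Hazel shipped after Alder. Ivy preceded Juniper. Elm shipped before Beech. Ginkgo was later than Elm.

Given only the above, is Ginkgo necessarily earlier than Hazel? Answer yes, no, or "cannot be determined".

cannot be determined

No chain of stated constraints runs from Ginkgo to Hazel, and none runs from Hazel to Ginkgo either.
So the relative order of Ginkgo and Hazel is not fixed by the given facts.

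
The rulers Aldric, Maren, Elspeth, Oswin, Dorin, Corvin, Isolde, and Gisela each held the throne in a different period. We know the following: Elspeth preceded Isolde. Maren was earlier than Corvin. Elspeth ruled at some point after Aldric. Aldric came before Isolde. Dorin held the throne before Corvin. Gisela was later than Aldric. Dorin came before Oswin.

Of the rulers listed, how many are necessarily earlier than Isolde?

Directly stated before Isolde: Aldric and Elspeth.
No chain forces Corvin (or any of the others) ahead of Isolde.
That's Aldric and Elspeth — 2 in all.

2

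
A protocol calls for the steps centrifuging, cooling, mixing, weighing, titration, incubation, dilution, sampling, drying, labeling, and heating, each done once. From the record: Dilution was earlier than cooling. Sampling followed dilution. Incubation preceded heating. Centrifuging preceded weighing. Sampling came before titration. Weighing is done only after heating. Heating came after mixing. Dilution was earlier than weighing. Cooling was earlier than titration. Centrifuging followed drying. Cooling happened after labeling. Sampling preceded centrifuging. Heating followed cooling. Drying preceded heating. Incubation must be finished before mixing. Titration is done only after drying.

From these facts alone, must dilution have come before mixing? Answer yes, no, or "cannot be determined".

No chain of stated constraints runs from dilution to mixing, and none runs from mixing to dilution either.
So the relative order of dilution and mixing is not fixed by the given facts.

cannot be determined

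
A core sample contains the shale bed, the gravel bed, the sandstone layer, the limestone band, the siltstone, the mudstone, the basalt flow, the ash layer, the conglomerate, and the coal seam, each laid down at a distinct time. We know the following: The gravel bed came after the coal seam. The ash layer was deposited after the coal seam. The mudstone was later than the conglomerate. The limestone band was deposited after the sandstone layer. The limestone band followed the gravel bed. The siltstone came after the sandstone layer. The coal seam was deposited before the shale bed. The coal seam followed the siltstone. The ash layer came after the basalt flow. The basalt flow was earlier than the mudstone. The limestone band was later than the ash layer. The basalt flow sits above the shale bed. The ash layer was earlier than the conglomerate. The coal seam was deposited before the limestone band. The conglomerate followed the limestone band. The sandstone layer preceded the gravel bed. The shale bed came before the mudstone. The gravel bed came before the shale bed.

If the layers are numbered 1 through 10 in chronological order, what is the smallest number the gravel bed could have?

4

The coal seam, the sandstone layer, and the siltstone must all come before the gravel bed — 3 forced predecessors.
Nothing else is forced ahead of the gravel bed, so its earliest slot is position 3 + 1 = 4.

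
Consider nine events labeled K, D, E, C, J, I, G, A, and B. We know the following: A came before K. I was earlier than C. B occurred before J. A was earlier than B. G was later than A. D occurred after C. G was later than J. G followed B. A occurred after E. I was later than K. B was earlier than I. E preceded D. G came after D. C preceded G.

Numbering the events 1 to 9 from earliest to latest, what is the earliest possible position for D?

7

A, B, C, E, I, and K must all come before D — 6 forced predecessors.
Nothing else is forced ahead of D, so its earliest slot is position 6 + 1 = 7.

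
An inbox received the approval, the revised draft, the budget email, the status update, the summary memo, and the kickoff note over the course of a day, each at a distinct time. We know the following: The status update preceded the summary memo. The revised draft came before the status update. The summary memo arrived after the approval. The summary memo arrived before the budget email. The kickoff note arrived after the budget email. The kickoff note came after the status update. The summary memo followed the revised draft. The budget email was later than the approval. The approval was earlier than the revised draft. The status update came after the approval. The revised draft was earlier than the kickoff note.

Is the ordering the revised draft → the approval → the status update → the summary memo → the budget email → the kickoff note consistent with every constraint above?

no

The constraints require the approval before the revised draft, but in the proposed sequence the revised draft appears ahead of the approval. That one violation is enough.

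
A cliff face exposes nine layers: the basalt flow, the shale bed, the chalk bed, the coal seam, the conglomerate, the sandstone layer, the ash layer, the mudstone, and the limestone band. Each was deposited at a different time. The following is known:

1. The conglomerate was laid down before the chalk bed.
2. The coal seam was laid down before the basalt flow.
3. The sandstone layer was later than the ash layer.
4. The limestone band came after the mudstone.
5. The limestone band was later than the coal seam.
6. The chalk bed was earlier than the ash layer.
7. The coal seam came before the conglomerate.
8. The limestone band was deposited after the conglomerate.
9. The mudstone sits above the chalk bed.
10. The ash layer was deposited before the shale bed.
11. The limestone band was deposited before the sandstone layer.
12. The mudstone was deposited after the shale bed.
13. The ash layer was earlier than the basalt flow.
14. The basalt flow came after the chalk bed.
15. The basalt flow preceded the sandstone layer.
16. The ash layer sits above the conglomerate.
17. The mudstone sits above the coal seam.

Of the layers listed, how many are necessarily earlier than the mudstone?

Directly stated before the mudstone: the chalk bed, the coal seam, and the shale bed.
The ash layer reaches the mudstone via the ash layer → the shale bed → the mudstone.
The conglomerate reaches the mudstone via the conglomerate → the chalk bed → the mudstone.
No chain forces the limestone band (or any of the others) ahead of the mudstone.
That's the ash layer, the chalk bed, the coal seam, the conglomerate, and the shale bed — 5 in all.

5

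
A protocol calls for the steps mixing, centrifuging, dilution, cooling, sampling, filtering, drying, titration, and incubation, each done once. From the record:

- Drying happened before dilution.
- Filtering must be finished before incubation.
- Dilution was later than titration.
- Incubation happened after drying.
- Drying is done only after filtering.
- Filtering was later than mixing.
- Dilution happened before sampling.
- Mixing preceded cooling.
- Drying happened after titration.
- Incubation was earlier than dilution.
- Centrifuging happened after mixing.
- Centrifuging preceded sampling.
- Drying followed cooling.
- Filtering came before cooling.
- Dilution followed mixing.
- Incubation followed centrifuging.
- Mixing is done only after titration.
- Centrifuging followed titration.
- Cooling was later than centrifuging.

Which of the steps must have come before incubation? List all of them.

centrifuging, cooling, drying, filtering, mixing, titration

Directly stated before incubation: centrifuging, drying, and filtering.
Cooling reaches incubation via cooling → drying → incubation.
Mixing reaches incubation via mixing → centrifuging → incubation.
Titration reaches incubation via titration → centrifuging → incubation.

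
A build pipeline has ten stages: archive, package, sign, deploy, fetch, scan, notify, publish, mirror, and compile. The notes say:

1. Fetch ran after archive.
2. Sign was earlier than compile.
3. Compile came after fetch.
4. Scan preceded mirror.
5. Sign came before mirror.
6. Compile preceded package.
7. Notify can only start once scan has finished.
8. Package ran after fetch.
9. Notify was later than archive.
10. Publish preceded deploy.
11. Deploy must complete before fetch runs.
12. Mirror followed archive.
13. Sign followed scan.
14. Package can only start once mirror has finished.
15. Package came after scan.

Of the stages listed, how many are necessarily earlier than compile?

Directly stated before compile: fetch and sign.
Archive reaches compile via archive → fetch → compile.
Deploy reaches compile via deploy → fetch → compile.
Publish reaches compile via publish → deploy → fetch → compile.
Likewise scan reaches compile by chaining the stated constraints.
No chain forces mirror (or any of the others) ahead of compile.
That's archive, deploy, fetch, publish, scan, and sign — 6 in all.

6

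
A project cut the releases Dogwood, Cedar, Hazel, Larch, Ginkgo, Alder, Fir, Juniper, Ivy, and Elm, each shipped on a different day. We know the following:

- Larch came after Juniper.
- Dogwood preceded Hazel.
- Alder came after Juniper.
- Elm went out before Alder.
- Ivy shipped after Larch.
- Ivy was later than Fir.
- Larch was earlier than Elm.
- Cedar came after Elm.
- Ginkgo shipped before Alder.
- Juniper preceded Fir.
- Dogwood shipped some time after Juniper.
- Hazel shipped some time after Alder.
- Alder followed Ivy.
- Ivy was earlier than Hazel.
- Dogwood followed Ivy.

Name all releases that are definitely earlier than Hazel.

Alder, Dogwood, Elm, Fir, Ginkgo, Ivy, Juniper, Larch

Directly stated before Hazel: Alder, Dogwood, and Ivy.
Elm reaches Hazel via Elm → Alder → Hazel.
Fir reaches Hazel via Fir → Ivy → Hazel.
Ginkgo reaches Hazel via Ginkgo → Alder → Hazel.
Likewise Juniper and Larch each reach Hazel by chaining the stated constraints.
No chain forces Cedar ahead of Hazel.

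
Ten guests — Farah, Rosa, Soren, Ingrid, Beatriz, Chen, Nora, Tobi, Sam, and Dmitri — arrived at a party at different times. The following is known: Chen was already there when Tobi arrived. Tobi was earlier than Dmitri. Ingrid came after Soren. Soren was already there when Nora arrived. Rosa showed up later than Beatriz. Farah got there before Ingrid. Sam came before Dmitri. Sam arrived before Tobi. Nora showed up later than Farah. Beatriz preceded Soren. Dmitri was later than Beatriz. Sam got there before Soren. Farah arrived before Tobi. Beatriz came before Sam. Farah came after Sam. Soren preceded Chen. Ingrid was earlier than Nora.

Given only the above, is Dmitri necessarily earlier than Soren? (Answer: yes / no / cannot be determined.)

no

Tracing the constraints gives Soren → Chen → Tobi → Dmitri, so Soren must come before Dmitri.
That means Dmitri cannot be before Soren.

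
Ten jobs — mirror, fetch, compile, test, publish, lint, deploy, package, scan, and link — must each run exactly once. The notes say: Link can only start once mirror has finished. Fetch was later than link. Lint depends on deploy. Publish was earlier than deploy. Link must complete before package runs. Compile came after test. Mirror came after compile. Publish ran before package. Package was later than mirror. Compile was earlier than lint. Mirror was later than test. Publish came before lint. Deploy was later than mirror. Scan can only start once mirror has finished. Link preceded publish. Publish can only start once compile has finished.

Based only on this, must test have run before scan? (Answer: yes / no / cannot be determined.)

Chain the constraints: test → mirror → scan. Each link is directly stated, so test comes before scan.

yes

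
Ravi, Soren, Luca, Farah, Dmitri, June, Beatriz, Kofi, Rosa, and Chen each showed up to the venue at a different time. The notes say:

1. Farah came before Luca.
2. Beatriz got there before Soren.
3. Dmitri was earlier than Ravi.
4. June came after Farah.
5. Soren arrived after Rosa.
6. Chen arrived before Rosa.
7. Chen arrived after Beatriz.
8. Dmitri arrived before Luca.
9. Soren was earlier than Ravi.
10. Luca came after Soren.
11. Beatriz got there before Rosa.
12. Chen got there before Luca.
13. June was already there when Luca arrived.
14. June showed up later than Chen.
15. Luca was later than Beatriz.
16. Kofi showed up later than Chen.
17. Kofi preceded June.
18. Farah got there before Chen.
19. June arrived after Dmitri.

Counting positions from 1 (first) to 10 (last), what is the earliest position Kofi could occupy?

4

Beatriz, Chen, and Farah must all come before Kofi — 3 forced predecessors.
Nothing else is forced ahead of Kofi, so their earliest slot is position 3 + 1 = 4.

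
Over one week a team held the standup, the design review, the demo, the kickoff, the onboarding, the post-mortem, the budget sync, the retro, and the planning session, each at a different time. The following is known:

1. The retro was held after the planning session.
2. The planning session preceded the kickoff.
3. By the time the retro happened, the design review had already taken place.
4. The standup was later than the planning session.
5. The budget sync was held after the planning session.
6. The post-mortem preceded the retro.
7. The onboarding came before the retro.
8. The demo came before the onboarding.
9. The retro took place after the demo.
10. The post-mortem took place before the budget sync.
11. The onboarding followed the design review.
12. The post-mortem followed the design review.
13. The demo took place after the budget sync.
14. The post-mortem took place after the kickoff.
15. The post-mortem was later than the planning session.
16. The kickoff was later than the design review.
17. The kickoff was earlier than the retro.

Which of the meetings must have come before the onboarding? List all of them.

the budget sync, the demo, the design review, the kickoff, the planning session, the post-mortem

Directly stated before the onboarding: the demo and the design review.
The budget sync reaches the onboarding via the budget sync → the demo → the onboarding.
The kickoff reaches the onboarding via the kickoff → the post-mortem → the budget sync → the demo → the onboarding.
The planning session reaches the onboarding via the planning session → the budget sync → the demo → the onboarding.
Likewise the post-mortem reaches the onboarding by chaining the stated constraints.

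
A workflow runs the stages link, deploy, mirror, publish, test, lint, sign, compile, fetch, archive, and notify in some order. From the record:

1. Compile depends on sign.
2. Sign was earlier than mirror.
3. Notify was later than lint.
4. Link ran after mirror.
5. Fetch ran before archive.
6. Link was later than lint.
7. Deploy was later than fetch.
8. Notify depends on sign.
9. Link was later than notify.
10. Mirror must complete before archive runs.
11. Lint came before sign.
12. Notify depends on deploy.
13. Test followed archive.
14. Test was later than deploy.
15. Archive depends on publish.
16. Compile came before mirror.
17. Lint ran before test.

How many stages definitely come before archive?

Directly stated before archive: fetch, mirror, and publish.
Compile reaches archive via compile → mirror → archive.
Lint reaches archive via lint → sign → mirror → archive.
Sign reaches archive via sign → mirror → archive.
No chain forces deploy (or any of the others) ahead of archive.
That's compile, fetch, lint, mirror, publish, and sign — 6 in all.

6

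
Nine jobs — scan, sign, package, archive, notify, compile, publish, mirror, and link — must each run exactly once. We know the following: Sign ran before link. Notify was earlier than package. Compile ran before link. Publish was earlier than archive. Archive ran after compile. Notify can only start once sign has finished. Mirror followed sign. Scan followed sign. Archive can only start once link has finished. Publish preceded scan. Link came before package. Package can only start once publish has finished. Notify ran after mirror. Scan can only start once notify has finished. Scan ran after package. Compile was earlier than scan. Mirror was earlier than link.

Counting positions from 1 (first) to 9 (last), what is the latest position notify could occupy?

7

Notify must come before package and scan — 2 stages forced after it.
Everything else can be placed before notify in some valid order, so notify can sit as late as position 9 − 2 = 7.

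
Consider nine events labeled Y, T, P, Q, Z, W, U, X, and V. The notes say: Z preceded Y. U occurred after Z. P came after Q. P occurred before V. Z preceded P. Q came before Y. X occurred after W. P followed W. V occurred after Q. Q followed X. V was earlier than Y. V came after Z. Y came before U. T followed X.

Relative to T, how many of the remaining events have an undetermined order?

Forced before T: W and X.
That leaves P, Q, U, V, Y, and Z with no forced order relative to T — 6.

6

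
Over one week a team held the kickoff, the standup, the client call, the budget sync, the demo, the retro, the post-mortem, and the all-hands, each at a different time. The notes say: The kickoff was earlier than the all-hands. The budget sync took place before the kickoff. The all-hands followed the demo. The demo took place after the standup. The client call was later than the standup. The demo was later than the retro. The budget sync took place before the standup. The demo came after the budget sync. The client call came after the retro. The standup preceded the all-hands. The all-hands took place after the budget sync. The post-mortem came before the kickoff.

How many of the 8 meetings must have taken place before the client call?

Directly stated before the client call: the retro and the standup.
The budget sync reaches the client call via the budget sync → the standup → the client call.
No chain forces the post-mortem (or any of the others) ahead of the client call.
That's the budget sync, the retro, and the standup — 3 in all.

3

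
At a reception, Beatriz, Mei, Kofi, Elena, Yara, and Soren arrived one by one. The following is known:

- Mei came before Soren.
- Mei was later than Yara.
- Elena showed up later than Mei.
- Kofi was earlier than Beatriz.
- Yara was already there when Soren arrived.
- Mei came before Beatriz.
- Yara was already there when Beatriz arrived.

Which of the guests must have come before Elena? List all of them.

Mei, Yara

Directly stated before Elena: Mei.
Yara reaches Elena via Yara → Mei → Elena.
No chain forces Beatriz (or any of the others) ahead of Elena.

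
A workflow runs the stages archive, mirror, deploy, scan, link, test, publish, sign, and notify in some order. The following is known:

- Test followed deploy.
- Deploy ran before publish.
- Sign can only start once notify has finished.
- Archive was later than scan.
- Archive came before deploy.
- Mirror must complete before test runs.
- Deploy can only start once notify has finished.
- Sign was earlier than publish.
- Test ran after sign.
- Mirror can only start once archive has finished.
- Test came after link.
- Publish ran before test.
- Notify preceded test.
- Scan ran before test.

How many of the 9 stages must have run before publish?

5

Directly stated before publish: deploy and sign.
Archive reaches publish via archive → deploy → publish.
Notify reaches publish via notify → deploy → publish.
Scan reaches publish via scan → archive → deploy → publish.
No chain forces test (or any of the others) ahead of publish.
That's archive, deploy, notify, scan, and sign — 5 in all.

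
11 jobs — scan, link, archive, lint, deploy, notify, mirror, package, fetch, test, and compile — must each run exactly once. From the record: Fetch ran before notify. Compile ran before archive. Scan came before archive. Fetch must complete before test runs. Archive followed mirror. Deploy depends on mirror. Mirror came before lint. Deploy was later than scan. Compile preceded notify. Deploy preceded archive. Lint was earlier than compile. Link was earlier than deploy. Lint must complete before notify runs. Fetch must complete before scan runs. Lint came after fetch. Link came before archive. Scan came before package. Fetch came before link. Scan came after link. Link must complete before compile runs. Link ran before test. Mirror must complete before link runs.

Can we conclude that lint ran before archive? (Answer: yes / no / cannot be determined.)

yes

Chain the constraints: lint → compile → archive. Each link is directly stated, so lint comes before archive.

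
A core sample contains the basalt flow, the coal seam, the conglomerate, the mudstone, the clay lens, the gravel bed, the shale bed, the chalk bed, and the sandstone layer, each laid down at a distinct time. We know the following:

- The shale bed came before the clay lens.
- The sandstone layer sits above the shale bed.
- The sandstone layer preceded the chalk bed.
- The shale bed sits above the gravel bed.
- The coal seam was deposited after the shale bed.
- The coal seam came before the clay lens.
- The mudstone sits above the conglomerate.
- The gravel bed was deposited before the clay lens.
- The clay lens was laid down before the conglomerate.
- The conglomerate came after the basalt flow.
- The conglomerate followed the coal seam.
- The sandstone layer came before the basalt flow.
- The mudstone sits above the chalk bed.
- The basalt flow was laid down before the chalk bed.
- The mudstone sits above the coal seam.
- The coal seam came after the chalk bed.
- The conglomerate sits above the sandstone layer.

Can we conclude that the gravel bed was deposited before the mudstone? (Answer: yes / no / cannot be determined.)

yes

Chain the constraints: the gravel bed → the clay lens → the conglomerate → the mudstone. Each link is directly stated, so the gravel bed comes before the mudstone.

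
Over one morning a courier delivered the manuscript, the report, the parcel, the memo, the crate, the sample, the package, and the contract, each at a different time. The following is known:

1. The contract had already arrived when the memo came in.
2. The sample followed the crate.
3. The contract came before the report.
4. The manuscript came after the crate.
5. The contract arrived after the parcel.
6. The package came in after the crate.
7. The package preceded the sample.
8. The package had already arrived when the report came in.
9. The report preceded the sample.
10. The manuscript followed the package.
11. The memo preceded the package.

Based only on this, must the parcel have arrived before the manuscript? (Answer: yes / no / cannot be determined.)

Chain the constraints: the parcel → the contract → the memo → the package → the manuscript. Each link is directly stated, so the parcel comes before the manuscript.

yes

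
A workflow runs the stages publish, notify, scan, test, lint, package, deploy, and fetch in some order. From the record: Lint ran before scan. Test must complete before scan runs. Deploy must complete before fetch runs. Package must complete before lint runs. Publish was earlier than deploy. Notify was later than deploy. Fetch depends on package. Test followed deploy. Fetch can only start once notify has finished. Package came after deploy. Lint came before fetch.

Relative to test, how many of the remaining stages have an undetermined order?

4

Forced before test: deploy and publish; forced after test: scan.
That leaves fetch, lint, notify, and package with no forced order relative to test — 4.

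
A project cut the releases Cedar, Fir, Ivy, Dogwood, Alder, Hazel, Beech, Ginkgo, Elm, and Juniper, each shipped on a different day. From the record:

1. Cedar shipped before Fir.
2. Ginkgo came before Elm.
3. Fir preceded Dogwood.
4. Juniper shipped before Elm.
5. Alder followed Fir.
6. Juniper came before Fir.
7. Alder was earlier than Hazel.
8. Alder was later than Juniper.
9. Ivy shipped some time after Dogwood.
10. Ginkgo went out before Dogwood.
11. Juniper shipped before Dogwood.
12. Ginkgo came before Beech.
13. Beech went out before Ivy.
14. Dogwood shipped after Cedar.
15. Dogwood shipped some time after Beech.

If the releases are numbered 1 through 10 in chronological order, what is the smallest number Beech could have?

Ginkgo must come before Beech — 1 forced predecessor.
Nothing else is forced ahead of Beech, so its earliest slot is position 1 + 1 = 2.

2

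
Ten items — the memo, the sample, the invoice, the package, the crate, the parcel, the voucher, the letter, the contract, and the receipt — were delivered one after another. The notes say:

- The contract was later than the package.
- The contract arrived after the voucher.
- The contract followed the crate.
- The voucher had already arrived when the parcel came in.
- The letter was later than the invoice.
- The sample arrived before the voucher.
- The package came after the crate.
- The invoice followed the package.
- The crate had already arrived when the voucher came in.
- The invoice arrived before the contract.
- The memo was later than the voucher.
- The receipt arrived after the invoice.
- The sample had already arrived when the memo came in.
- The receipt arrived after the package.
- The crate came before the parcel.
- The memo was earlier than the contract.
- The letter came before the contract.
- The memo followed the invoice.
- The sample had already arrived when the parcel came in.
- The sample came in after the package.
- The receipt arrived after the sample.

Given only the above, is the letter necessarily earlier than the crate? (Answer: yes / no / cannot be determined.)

Tracing the constraints gives the crate → the package → the invoice → the letter, so the crate must come before the letter.
That means the letter cannot be before the crate.

no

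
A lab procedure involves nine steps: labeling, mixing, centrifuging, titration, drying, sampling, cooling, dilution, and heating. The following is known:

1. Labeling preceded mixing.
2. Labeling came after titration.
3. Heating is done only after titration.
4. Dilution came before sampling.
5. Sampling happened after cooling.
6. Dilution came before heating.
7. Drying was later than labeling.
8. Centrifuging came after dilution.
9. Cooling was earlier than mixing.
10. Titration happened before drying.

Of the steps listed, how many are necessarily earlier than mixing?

3

Directly stated before mixing: cooling and labeling.
Titration reaches mixing via titration → labeling → mixing.
That's cooling, labeling, and titration — 3 in all.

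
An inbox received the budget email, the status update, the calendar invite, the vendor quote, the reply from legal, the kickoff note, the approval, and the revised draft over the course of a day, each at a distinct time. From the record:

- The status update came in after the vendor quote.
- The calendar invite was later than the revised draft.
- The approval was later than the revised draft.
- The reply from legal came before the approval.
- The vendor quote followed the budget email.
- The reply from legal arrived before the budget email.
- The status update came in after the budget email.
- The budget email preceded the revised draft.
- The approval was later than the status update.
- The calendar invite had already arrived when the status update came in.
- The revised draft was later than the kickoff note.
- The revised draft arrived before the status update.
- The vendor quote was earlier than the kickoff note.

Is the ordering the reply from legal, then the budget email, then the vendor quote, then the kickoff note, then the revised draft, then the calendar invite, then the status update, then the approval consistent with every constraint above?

yes

Check each stated constraint against the proposed order — e.g. the budget email is ahead of the status update; the reply from legal is ahead of the approval. Every pair is in the required order; nothing is violated.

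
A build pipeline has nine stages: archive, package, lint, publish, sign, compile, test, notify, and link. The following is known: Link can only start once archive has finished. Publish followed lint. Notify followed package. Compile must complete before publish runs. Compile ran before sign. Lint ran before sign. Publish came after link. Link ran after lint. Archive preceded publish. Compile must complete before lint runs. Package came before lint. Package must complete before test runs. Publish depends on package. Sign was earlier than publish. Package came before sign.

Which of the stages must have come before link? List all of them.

archive, compile, lint, package

Directly stated before link: archive and lint.
Compile reaches link via compile → lint → link.
Package reaches link via package → lint → link.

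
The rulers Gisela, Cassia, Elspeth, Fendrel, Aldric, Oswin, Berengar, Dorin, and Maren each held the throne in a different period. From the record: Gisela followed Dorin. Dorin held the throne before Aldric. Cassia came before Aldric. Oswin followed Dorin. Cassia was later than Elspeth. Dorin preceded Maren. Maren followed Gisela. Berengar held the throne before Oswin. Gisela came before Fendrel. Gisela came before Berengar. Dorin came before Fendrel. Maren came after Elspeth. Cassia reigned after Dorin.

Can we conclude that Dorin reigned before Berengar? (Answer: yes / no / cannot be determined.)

Chain the constraints: Dorin → Gisela → Berengar. Each link is directly stated, so Dorin comes before Berengar.

yes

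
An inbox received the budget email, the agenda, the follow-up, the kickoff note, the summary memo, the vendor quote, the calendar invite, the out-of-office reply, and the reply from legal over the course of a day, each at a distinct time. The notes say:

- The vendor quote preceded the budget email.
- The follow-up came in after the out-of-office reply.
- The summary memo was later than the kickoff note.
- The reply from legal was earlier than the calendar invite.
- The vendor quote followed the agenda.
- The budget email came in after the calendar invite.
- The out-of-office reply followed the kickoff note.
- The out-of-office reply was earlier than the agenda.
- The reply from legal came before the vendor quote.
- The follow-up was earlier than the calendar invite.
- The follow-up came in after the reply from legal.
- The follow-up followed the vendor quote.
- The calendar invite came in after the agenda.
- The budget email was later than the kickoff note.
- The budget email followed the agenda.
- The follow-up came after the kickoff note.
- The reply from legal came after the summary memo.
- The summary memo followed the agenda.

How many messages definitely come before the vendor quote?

5

Directly stated before the vendor quote: the agenda and the reply from legal.
The kickoff note reaches the vendor quote via the kickoff note → the out-of-office reply → the agenda → the vendor quote.
The out-of-office reply reaches the vendor quote via the out-of-office reply → the agenda → the vendor quote.
The summary memo reaches the vendor quote via the summary memo → the reply from legal → the vendor quote.
No chain forces the budget email (or any of the others) ahead of the vendor quote.
That's the agenda, the kickoff note, the out-of-office reply, the reply from legal, and the summary memo — 5 in all.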